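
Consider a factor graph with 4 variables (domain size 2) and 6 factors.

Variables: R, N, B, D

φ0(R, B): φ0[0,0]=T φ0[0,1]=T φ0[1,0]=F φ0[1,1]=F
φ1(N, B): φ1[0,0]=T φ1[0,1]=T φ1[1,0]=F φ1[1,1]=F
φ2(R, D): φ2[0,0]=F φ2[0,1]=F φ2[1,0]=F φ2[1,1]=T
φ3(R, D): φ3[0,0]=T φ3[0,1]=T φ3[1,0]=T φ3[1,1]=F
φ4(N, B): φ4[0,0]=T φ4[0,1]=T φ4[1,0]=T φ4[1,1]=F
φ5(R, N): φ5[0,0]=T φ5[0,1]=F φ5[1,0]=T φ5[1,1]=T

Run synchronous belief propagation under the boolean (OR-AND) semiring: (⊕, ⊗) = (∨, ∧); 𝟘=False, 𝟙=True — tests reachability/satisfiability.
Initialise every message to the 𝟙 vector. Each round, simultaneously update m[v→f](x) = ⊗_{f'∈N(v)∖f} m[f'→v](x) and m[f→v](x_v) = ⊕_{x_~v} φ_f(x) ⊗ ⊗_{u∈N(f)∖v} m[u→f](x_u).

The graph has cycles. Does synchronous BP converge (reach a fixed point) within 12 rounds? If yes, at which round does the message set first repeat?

CONVERGED at round 8

init: all messages = 𝟙 over 2 values
r1 m[φ0→R] = [T, F]
r1 m[φ0→B] = [T, T]
r1 m[φ1→N] = [T, F]
r1 m[φ1→B] = [T, T]
r1 m[φ2→R] = [F, T]
r1 m[φ2→D] = [F, T]
r1 m[φ3→R] = [T, T]
r1 m[φ3→D] = [T, T]
r1 m[φ4→N] = [T, T]
r1 m[φ4→B] = [T, T]
r1 m[φ5→R] = [T, T]
r1 m[φ5→N] = [T, T]
r1 m[R→φ0] = [T, T]
r1 m[R→φ2] = [T, T]
r1 m[R→φ3] = [T, T]
r1 m[R→φ5] = [T, T]
r1 m[N→φ1] = [T, T]
r1 m[N→φ4] = [T, T]
r1 m[N→φ5] = [T, T]
r1 m[B→φ0] = [T, T]
r1 m[B→φ1] = [T, T]
r1 m[B→φ4] = [T, T]
r1 m[D→φ2] = [T, T]
r1 m[D→φ3] = [T, T]
r2 m[φ0→R] = [T, F]
r2 m[φ0→B] = [T, T]
r2 m[φ1→N] = [T, F]
r2 m[φ1→B] = [T, T]
r2 m[φ2→R] = [F, T]
r2 m[φ2→D] = [F, T]
r2 m[φ3→R] = [T, T]
r2 m[φ3→D] = [T, T]
r2 m[φ4→N] = [T, T]
r2 m[φ4→B] = [T, T]
r2 m[φ5→R] = [T, T]
r2 m[φ5→N] = [T, T]
r2 m[R→φ0] = [F, T]
r2 m[R→φ2] = [T, F]
r2 m[R→φ3] = [F, F]
r2 m[R→φ5] = [F, F]
r2 m[N→φ1] = [T, T]
r2 m[N→φ4] = [T, F]
r2 m[N→φ5] = [T, F]
r2 m[B→φ0] = [T, T]
r2 m[B→φ1] = [T, T]
r2 m[B→φ4] = [T, T]
r2 m[D→φ2] = [T, T]
r2 m[D→φ3] = [F, T]
r3 m[φ0→R] = [T, F]
r3 m[φ0→B] = [F, F]
r3 m[φ1→N] = [T, F]
r3 m[φ1→B] = [T, T]
r3 m[φ2→R] = [F, T]
r3 m[φ2→D] = [F, F]
r3 m[φ3→R] = [T, F]
r3 m[φ3→D] = [F, F]
r3 m[φ4→N] = [T, T]
r3 m[φ4→B] = [T, T]
r3 m[φ5→R] = [T, T]
r3 m[φ5→N] = [F, F]
r3 m[R→φ0] = [F, T]
r3 m[R→φ2] = [T, F]
r3 m[R→φ3] = [F, F]
r3 m[R→φ5] = [F, F]
r3 m[N→φ1] = [T, T]
r3 m[N→φ4] = [T, F]
r3 m[N→φ5] = [T, F]
r3 m[B→φ0] = [T, T]
r3 m[B→φ1] = [T, T]
r3 m[B→φ4] = [T, T]
r3 m[D→φ2] = [T, T]
r3 m[D→φ3] = [F, T]
r4 m[φ0→R] = [T, F]
r4 m[φ0→B] = [F, F]
r4 m[φ1→N] = [T, F]
r4 m[φ1→B] = [T, T]
r4 m[φ2→R] = [F, T]
r4 m[φ2→D] = [F, F]
r4 m[φ3→R] = [T, F]
r4 m[φ3→D] = [F, F]
r4 m[φ4→N] = [T, T]
r4 m[φ4→B] = [T, T]
r4 m[φ5→R] = [T, T]
r4 m[φ5→N] = [F, F]
r4 m[R→φ0] = [F, F]
r4 m[R→φ2] = [T, F]
r4 m[R→φ3] = [F, F]
r4 m[R→φ5] = [F, F]
r4 m[N→φ1] = [F, F]
r4 m[N→φ4] = [F, F]
r4 m[N→φ5] = [T, F]
r4 m[B→φ0] = [T, T]
r4 m[B→φ1] = [F, F]
r4 m[B→φ4] = [F, F]
r4 m[D→φ2] = [F, F]
r4 m[D→φ3] = [F, F]
r5 m[φ0→R] = [T, F]
r5 m[φ0→B] = [F, F]
r5 m[φ1→N] = [F, F]
r5 m[φ1→B] = [F, F]
r5 m[φ2→R] = [F, F]
r5 m[φ2→D] = [F, F]
r5 m[φ3→R] = [F, F]
r5 m[φ3→D] = [F, F]
r5 m[φ4→N] = [F, F]
r5 m[φ4→B] = [F, F]
r5 m[φ5→R] = [T, T]
r5 m[φ5→N] = [F, F]
r5 m[R→φ0] = [F, F]
r5 m[R→φ2] = [T, F]
r5 m[R→φ3] = [F, F]
r5 m[R→φ5] = [F, F]
r5 m[N→φ1] = [F, F]
r5 m[N→φ4] = [F, F]
r5 m[N→φ5] = [T, F]
r5 m[B→φ0] = [T, T]
r5 m[B→φ1] = [F, F]
r5 m[B→φ4] = [F, F]
r5 m[D→φ2] = [F, F]
r5 m[D→φ3] = [F, F]
r6 m[φ0→R] = [T, F]
r6 m[φ0→B] = [F, F]
r6 m[φ1→N] = [F, F]
r6 m[φ1→B] = [F, F]
r6 m[φ2→R] = [F, F]
r6 m[φ2→D] = [F, F]
r6 m[φ3→R] = [F, F]
r6 m[φ3→D] = [F, F]
r6 m[φ4→N] = [F, F]
r6 m[φ4→B] = [F, F]
r6 m[φ5→R] = [T, T]
r6 m[φ5→N] = [F, F]
r6 m[R→φ0] = [F, F]
r6 m[R→φ2] = [F, F]
r6 m[R→φ3] = [F, F]
r6 m[R→φ5] = [F, F]
r6 m[N→φ1] = [F, F]
r6 m[N→φ4] = [F, F]
r6 m[N→φ5] = [F, F]
r6 m[B→φ0] = [F, F]
r6 m[B→φ1] = [F, F]
r6 m[B→φ4] = [F, F]
r6 m[D→φ2] = [F, F]
r6 m[D→φ3] = [F, F]
r7 m[φ0→R] = [F, F]
r7 m[φ0→B] = [F, F]
r7 m[φ1→N] = [F, F]
r7 m[φ1→B] = [F, F]
r7 m[φ2→R] = [F, F]
r7 m[φ2→D] = [F, F]
r7 m[φ3→R] = [F, F]
r7 m[φ3→D] = [F, F]
r7 m[φ4→N] = [F, F]
r7 m[φ4→B] = [F, F]
r7 m[φ5→R] = [F, F]
r7 m[φ5→N] = [F, F]
r7 m[R→φ0] = [F, F]
r7 m[R→φ2] = [F, F]
r7 m[R→φ3] = [F, F]
r7 m[R→φ5] = [F, F]
r7 m[N→φ1] = [F, F]
r7 m[N→φ4] = [F, F]
r7 m[N→φ5] = [F, F]
r7 m[B→φ0] = [F, F]
r7 m[B→φ1] = [F, F]
r7 m[B→φ4] = [F, F]
r7 m[D→φ2] = [F, F]
r7 m[D→φ3] = [F, F]
r8 m[φ0→R] = [F, F]
r8 m[φ0→B] = [F, F]
r8 m[φ1→N] = [F, F]
r8 m[φ1→B] = [F, F]
r8 m[φ2→R] = [F, F]
r8 m[φ2→D] = [F, F]
r8 m[φ3→R] = [F, F]
r8 m[φ3→D] = [F, F]
r8 m[φ4→N] = [F, F]
r8 m[φ4→B] = [F, F]
r8 m[φ5→R] = [F, F]
r8 m[φ5→N] = [F, F]
r8 m[R→φ0] = [F, F]
r8 m[R→φ2] = [F, F]
r8 m[R→φ3] = [F, F]
r8 m[R→φ5] = [F, F]
r8 m[N→φ1] = [F, F]
r8 m[N→φ4] = [F, F]
r8 m[N→φ5] = [F, F]
r8 m[B→φ0] = [F, F]
r8 m[B→φ1] = [F, F]
r8 m[B→φ4] = [F, F]
r8 m[D→φ2] = [F, F]
r8 m[D→φ3] = [F, F]
fixed point reached at round 8
messages reach a fixed point at round 8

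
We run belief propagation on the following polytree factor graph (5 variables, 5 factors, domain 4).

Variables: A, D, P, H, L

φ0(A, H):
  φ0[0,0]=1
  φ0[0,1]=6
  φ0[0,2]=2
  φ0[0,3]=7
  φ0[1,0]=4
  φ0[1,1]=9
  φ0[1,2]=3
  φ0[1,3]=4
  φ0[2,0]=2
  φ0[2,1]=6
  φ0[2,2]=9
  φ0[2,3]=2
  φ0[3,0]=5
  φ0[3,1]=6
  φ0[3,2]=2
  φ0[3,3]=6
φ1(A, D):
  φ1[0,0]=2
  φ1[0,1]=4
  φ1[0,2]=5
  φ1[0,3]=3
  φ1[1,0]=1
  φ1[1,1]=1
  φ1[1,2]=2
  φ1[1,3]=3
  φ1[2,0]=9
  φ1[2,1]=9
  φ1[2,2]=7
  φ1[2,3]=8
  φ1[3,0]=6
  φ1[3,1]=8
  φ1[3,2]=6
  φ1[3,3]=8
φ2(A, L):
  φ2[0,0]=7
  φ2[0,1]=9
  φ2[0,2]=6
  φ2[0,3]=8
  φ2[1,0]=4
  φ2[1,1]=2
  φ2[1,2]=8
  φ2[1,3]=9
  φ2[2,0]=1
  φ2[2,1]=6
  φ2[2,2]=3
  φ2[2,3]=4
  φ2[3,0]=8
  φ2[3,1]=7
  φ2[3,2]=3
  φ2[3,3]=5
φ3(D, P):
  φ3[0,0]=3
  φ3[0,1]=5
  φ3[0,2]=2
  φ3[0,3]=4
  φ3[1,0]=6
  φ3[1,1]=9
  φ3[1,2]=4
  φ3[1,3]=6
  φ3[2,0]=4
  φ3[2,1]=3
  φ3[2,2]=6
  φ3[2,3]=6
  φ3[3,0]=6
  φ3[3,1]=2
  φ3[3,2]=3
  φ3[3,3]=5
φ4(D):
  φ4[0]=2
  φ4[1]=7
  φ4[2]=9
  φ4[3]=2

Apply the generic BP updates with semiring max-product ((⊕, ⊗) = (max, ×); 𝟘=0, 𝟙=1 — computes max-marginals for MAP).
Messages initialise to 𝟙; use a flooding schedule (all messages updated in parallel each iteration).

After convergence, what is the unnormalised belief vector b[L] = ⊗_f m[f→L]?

b[L] = [24192, 30618, 15309, 20412]

init: all messages = 𝟙 over 4 values
r1 m[φ0→A] = [7, 9, 9, 6]
r1 m[φ0→H] = [5, 9, 9, 7]
r1 m[φ1→A] = [5, 3, 9, 8]
r1 m[φ1→D] = [9, 9, 7, 8]
r1 m[φ2→A] = [9, 9, 6, 8]
r1 m[φ2→L] = [8, 9, 8, 9]
r1 m[φ3→D] = [5, 9, 6, 6]
r1 m[φ3→P] = [6, 9, 6, 6]
r1 m[φ4→D] = [2, 7, 9, 2]
r1 m[A→φ0] = [1, 1, 1, 1]
r1 m[A→φ1] = [1, 1, 1, 1]
r1 m[A→φ2] = [1, 1, 1, 1]
r1 m[D→φ1] = [1, 1, 1, 1]
r1 m[D→φ3] = [1, 1, 1, 1]
r1 m[D→φ4] = [1, 1, 1, 1]
r1 m[P→φ3] = [1, 1, 1, 1]
r1 m[H→φ0] = [1, 1, 1, 1]
r1 m[L→φ2] = [1, 1, 1, 1]
r2 m[φ0→A] = [7, 9, 9, 6]
r2 m[φ0→H] = [5, 9, 9, 7]
r2 m[φ1→A] = [5, 3, 9, 8]
r2 m[φ1→D] = [9, 9, 7, 8]
r2 m[φ2→A] = [9, 9, 6, 8]
r2 m[φ2→L] = [8, 9, 8, 9]
r2 m[φ3→D] = [5, 9, 6, 6]
r2 m[φ3→P] = [6, 9, 6, 6]
r2 m[φ4→D] = [2, 7, 9, 2]
r2 m[A→φ0] = [45, 27, 54, 64]
r2 m[A→φ1] = [63, 81, 54, 48]
r2 m[A→φ2] = [35, 27, 81, 48]
r2 m[D→φ1] = [10, 63, 54, 12]
r2 m[D→φ3] = [18, 63, 63, 16]
r2 m[D→φ4] = [45, 81, 42, 48]
r2 m[P→φ3] = [1, 1, 1, 1]
r2 m[H→φ0] = [1, 1, 1, 1]
r2 m[L→φ2] = [1, 1, 1, 1]
r3 m[φ0→A] = [7, 9, 9, 6]
r3 m[φ0→H] = [320, 384, 486, 384]
r3 m[φ1→A] = [270, 108, 567, 504]
r3 m[φ1→D] = [486, 486, 378, 432]
r3 m[φ2→A] = [9, 9, 6, 8]
r3 m[φ2→L] = [384, 486, 243, 324]
r3 m[φ3→D] = [5, 9, 6, 6]
r3 m[φ3→P] = [378, 567, 378, 378]
r3 m[φ4→D] = [2, 7, 9, 2]
r3 m[A→φ0] = [45, 27, 54, 64]
r3 m[A→φ1] = [63, 81, 54, 48]
r3 m[A→φ2] = [35, 27, 81, 48]
r3 m[D→φ1] = [10, 63, 54, 12]
r3 m[D→φ3] = [18, 63, 63, 16]
r3 m[D→φ4] = [45, 81, 42, 48]
r3 m[P→φ3] = [1, 1, 1, 1]
r3 m[H→φ0] = [1, 1, 1, 1]
r3 m[L→φ2] = [1, 1, 1, 1]
r4 m[φ0→A] = [7, 9, 9, 6]
r4 m[φ0→H] = [320, 384, 486, 384]
r4 m[φ1→A] = [270, 108, 567, 504]
r4 m[φ1→D] = [486, 486, 378, 432]
r4 m[φ2→A] = [9, 9, 6, 8]
r4 m[φ2→L] = [384, 486, 243, 324]
r4 m[φ3→D] = [5, 9, 6, 6]
r4 m[φ3→P] = [378, 567, 378, 378]
r4 m[φ4→D] = [2, 7, 9, 2]
r4 m[A→φ0] = [2430, 972, 3402, 4032]
r4 m[A→φ1] = [63, 81, 54, 48]
r4 m[A→φ2] = [1890, 972, 5103, 3024]
r4 m[D→φ1] = [10, 63, 54, 12]
r4 m[D→φ3] = [972, 3402, 3402, 864]
r4 m[D→φ4] = [2430, 4374, 2268, 2592]
r4 m[P→φ3] = [1, 1, 1, 1]
r4 m[H→φ0] = [1, 1, 1, 1]
r4 m[L→φ2] = [1, 1, 1, 1]
r5 m[φ0→A] = [7, 9, 9, 6]
r5 m[φ0→H] = [20160, 24192, 30618, 24192]
r5 m[φ1→A] = [270, 108, 567, 504]
r5 m[φ1→D] = [486, 486, 378, 432]
r5 m[φ2→A] = [9, 9, 6, 8]
r5 m[φ2→L] = [24192, 30618, 15309, 20412]
r5 m[φ3→D] = [5, 9, 6, 6]
r5 m[φ3→P] = [20412, 30618, 20412, 20412]
r5 m[φ4→D] = [2, 7, 9, 2]
r5 m[A→φ0] = [2430, 972, 3402, 4032]
r5 m[A→φ1] = [63, 81, 54, 48]
r5 m[A→φ2] = [1890, 972, 5103, 3024]
r5 m[D→φ1] = [10, 63, 54, 12]
r5 m[D→φ3] = [972, 3402, 3402, 864]
r5 m[D→φ4] = [2430, 4374, 2268, 2592]
r5 m[P→φ3] = [1, 1, 1, 1]
r5 m[H→φ0] = [1, 1, 1, 1]
r5 m[L→φ2] = [1, 1, 1, 1]
r6 m[φ0→A] = [7, 9, 9, 6]
r6 m[φ0→H] = [20160, 24192, 30618, 24192]
r6 m[φ1→A] = [270, 108, 567, 504]
r6 m[φ1→D] = [486, 486, 378, 432]
r6 m[φ2→A] = [9, 9, 6, 8]
r6 m[φ2→L] = [24192, 30618, 15309, 20412]
r6 m[φ3→D] = [5, 9, 6, 6]
r6 m[φ3→P] = [20412, 30618, 20412, 20412]
r6 m[φ4→D] = [2, 7, 9, 2]
r6 m[A→φ0] = [2430, 972, 3402, 4032]
r6 m[A→φ1] = [63, 81, 54, 48]
r6 m[A→φ2] = [1890, 972, 5103, 3024]
r6 m[D→φ1] = [10, 63, 54, 12]
r6 m[D→φ3] = [972, 3402, 3402, 864]
r6 m[D→φ4] = [2430, 4374, 2268, 2592]
r6 m[P→φ3] = [1, 1, 1, 1]
r6 m[H→φ0] = [1, 1, 1, 1]
r6 m[L→φ2] = [1, 1, 1, 1]
fixed point reached at round 6
b[L] = ⊗ incoming = [24192, 30618, 15309, 20412]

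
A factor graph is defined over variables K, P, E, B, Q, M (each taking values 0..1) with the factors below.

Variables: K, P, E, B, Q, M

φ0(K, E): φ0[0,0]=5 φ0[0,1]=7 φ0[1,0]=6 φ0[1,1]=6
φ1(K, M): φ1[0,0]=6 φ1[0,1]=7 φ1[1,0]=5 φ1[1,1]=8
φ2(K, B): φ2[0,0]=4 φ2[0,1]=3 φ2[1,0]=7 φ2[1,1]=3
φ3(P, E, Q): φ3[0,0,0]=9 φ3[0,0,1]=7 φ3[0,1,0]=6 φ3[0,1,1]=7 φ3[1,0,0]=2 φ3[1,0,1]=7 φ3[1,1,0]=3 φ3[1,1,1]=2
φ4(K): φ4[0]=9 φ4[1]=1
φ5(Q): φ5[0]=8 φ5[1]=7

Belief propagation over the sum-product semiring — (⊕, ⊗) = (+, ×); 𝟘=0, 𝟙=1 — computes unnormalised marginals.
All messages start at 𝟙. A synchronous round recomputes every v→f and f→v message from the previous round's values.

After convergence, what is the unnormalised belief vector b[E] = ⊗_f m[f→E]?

init: all messages = 𝟙 over 2 values
r1 m[φ0→K] = [12, 12]
r1 m[φ0→E] = [11, 13]
r1 m[φ1→K] = [13, 13]
r1 m[φ1→M] = [11, 15]
r1 m[φ2→K] = [7, 10]
r1 m[φ2→B] = [11, 6]
r1 m[φ3→P] = [29, 14]
r1 m[φ3→E] = [25, 18]
r1 m[φ3→Q] = [20, 23]
r1 m[φ4→K] = [9, 1]
r1 m[φ5→Q] = [8, 7]
r1 m[K→φ0] = [1, 1]
r1 m[K→φ1] = [1, 1]
r1 m[K→φ2] = [1, 1]
r1 m[K→φ4] = [1, 1]
r1 m[P→φ3] = [1, 1]
r1 m[E→φ0] = [1, 1]
r1 m[E→φ3] = [1, 1]
r1 m[B→φ2] = [1, 1]
r1 m[Q→φ3] = [1, 1]
r1 m[Q→φ5] = [1, 1]
r1 m[M→φ1] = [1, 1]
r2 m[φ0→K] = [12, 12]
r2 m[φ0→E] = [11, 13]
r2 m[φ1→K] = [13, 13]
r2 m[φ1→M] = [11, 15]
r2 m[φ2→K] = [7, 10]
r2 m[φ2→B] = [11, 6]
r2 m[φ3→P] = [29, 14]
r2 m[φ3→E] = [25, 18]
r2 m[φ3→Q] = [20, 23]
r2 m[φ4→K] = [9, 1]
r2 m[φ5→Q] = [8, 7]
r2 m[K→φ0] = [819, 130]
r2 m[K→φ1] = [756, 120]
r2 m[K→φ2] = [1404, 156]
r2 m[K→φ4] = [1092, 1560]
r2 m[P→φ3] = [1, 1]
r2 m[E→φ0] = [25, 18]
r2 m[E→φ3] = [11, 13]
r2 m[B→φ2] = [1, 1]
r2 m[Q→φ3] = [8, 7]
r2 m[Q→φ5] = [20, 23]
r2 m[M→φ1] = [1, 1]
r3 m[φ0→K] = [251, 258]
r3 m[φ0→E] = [4875, 6513]
r3 m[φ1→K] = [13, 13]
r3 m[φ1→M] = [5136, 6252]
r3 m[φ2→K] = [7, 10]
r3 m[φ2→B] = [6708, 4680]
r3 m[φ3→P] = [2592, 1209]
r3 m[φ3→E] = [186, 135]
r3 m[φ3→Q] = [238, 271]
r3 m[φ4→K] = [9, 1]
r3 m[φ5→Q] = [8, 7]
r3 m[K→φ0] = [819, 130]
r3 m[K→φ1] = [756, 120]
r3 m[K→φ2] = [1404, 156]
r3 m[K→φ4] = [1092, 1560]
r3 m[P→φ3] = [1, 1]
r3 m[E→φ0] = [25, 18]
r3 m[E→φ3] = [11, 13]
r3 m[B→φ2] = [1, 1]
r3 m[Q→φ3] = [8, 7]
r3 m[Q→φ5] = [20, 23]
r3 m[M→φ1] = [1, 1]
r4 m[φ0→K] = [251, 258]
r4 m[φ0→E] = [4875, 6513]
r4 m[φ1→K] = [13, 13]
r4 m[φ1→M] = [5136, 6252]
r4 m[φ2→K] = [7, 10]
r4 m[φ2→B] = [6708, 4680]
r4 m[φ3→P] = [2592, 1209]
r4 m[φ3→E] = [186, 135]
r4 m[φ3→Q] = [238, 271]
r4 m[φ4→K] = [9, 1]
r4 m[φ5→Q] = [8, 7]
r4 m[K→φ0] = [819, 130]
r4 m[K→φ1] = [15813, 2580]
r4 m[K→φ2] = [29367, 3354]
r4 m[K→φ4] = [22841, 33540]
r4 m[P→φ3] = [1, 1]
r4 m[E→φ0] = [186, 135]
r4 m[E→φ3] = [4875, 6513]
r4 m[B→φ2] = [1, 1]
r4 m[Q→φ3] = [8, 7]
r4 m[Q→φ5] = [238, 271]
r4 m[M→φ1] = [1, 1]
r5 m[φ0→K] = [1875, 1926]
r5 m[φ0→E] = [4875, 6513]
r5 m[φ1→K] = [13, 13]
r5 m[φ1→M] = [107778, 131331]
r5 m[φ2→K] = [7, 10]
r5 m[φ2→B] = [140946, 98163]
r5 m[φ3→P] = [1221636, 564369]
r5 m[φ3→E] = [186, 135]
r5 m[φ3→Q] = [112242, 126867]
r5 m[φ4→K] = [9, 1]
r5 m[φ5→Q] = [8, 7]
r5 m[K→φ0] = [819, 130]
r5 m[K→φ1] = [15813, 2580]
r5 m[K→φ2] = [29367, 3354]
r5 m[K→φ4] = [22841, 33540]
r5 m[P→φ3] = [1, 1]
r5 m[E→φ0] = [186, 135]
r5 m[E→φ3] = [4875, 6513]
r5 m[B→φ2] = [1, 1]
r5 m[Q→φ3] = [8, 7]
r5 m[Q→φ5] = [238, 271]
r5 m[M→φ1] = [1, 1]
r6 m[φ0→K] = [1875, 1926]
r6 m[φ0→E] = [4875, 6513]
r6 m[φ1→K] = [13, 13]
r6 m[φ1→M] = [107778, 131331]
r6 m[φ2→K] = [7, 10]
r6 m[φ2→B] = [140946, 98163]
r6 m[φ3→P] = [1221636, 564369]
r6 m[φ3→E] = [186, 135]
r6 m[φ3→Q] = [112242, 126867]
r6 m[φ4→K] = [9, 1]
r6 m[φ5→Q] = [8, 7]
r6 m[K→φ0] = [819, 130]
r6 m[K→φ1] = [118125, 19260]
r6 m[K→φ2] = [219375, 25038]
r6 m[K→φ4] = [170625, 250380]
r6 m[P→φ3] = [1, 1]
r6 m[E→φ0] = [186, 135]
r6 m[E→φ3] = [4875, 6513]
r6 m[B→φ2] = [1, 1]
r6 m[Q→φ3] = [8, 7]
r6 m[Q→φ5] = [112242, 126867]
r6 m[M→φ1] = [1, 1]
r7 m[φ0→K] = [1875, 1926]
r7 m[φ0→E] = [4875, 6513]
r7 m[φ1→K] = [13, 13]
r7 m[φ1→M] = [805050, 980955]
r7 m[φ2→K] = [7, 10]
r7 m[φ2→B] = [1052766, 733239]
r7 m[φ3→P] = [1221636, 564369]
r7 m[φ3→E] = [186, 135]
r7 m[φ3→Q] = [112242, 126867]
r7 m[φ4→K] = [9, 1]
r7 m[φ5→Q] = [8, 7]
r7 m[K→φ0] = [819, 130]
r7 m[K→φ1] = [118125, 19260]
r7 m[K→φ2] = [219375, 25038]
r7 m[K→φ4] = [170625, 250380]
r7 m[P→φ3] = [1, 1]
r7 m[E→φ0] = [186, 135]
r7 m[E→φ3] = [4875, 6513]
r7 m[B→φ2] = [1, 1]
r7 m[Q→φ3] = [8, 7]
r7 m[Q→φ5] = [112242, 126867]
r7 m[M→φ1] = [1, 1]
r8 m[φ0→K] = [1875, 1926]
r8 m[φ0→E] = [4875, 6513]
r8 m[φ1→K] = [13, 13]
r8 m[φ1→M] = [805050, 980955]
r8 m[φ2→K] = [7, 10]
r8 m[φ2→B] = [1052766, 733239]
r8 m[φ3→P] = [1221636, 564369]
r8 m[φ3→E] = [186, 135]
r8 m[φ3→Q] = [112242, 126867]
r8 m[φ4→K] = [9, 1]
r8 m[φ5→Q] = [8, 7]
r8 m[K→φ0] = [819, 130]
r8 m[K→φ1] = [118125, 19260]
r8 m[K→φ2] = [219375, 25038]
r8 m[K→φ4] = [170625, 250380]
r8 m[P→φ3] = [1, 1]
r8 m[E→φ0] = [186, 135]
r8 m[E→φ3] = [4875, 6513]
r8 m[B→φ2] = [1, 1]
r8 m[Q→φ3] = [8, 7]
r8 m[Q→φ5] = [112242, 126867]
r8 m[M→φ1] = [1, 1]
fixed point reached at round 8
b[E] = ⊗ incoming = [906750, 879255]

b[E] = [906750, 879255]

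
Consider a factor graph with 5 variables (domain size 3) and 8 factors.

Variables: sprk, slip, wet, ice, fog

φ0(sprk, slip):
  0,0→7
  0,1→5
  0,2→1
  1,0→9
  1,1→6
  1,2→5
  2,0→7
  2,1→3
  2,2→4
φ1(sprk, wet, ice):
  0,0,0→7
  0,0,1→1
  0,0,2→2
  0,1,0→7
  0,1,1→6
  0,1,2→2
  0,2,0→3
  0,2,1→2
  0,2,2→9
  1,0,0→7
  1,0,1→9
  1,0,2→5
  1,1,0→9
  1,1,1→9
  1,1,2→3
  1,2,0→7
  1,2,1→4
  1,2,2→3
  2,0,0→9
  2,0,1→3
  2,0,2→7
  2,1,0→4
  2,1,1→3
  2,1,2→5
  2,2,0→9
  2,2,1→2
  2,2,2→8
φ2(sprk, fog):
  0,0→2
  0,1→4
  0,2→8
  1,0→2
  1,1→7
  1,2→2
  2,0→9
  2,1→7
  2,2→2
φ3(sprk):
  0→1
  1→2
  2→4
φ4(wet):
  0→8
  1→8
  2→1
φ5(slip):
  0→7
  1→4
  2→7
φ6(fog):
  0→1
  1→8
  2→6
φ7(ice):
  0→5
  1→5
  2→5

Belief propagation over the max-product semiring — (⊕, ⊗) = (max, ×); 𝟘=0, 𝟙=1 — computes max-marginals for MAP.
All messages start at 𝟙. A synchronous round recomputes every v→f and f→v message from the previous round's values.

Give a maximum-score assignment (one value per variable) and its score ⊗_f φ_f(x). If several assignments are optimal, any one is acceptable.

init: all messages = 𝟙 over 3 values
r1 m[φ0→sprk] = [7, 9, 7]
r1 m[φ0→slip] = [9, 6, 5]
r1 m[φ1→sprk] = [9, 9, 9]
r1 m[φ1→wet] = [9, 9, 9]
r1 m[φ1→ice] = [9, 9, 9]
r1 m[φ2→sprk] = [8, 7, 9]
r1 m[φ2→fog] = [9, 7, 8]
r1 m[φ3→sprk] = [1, 2, 4]
r1 m[φ4→wet] = [8, 8, 1]
r1 m[φ5→slip] = [7, 4, 7]
r1 m[φ6→fog] = [1, 8, 6]
r1 m[φ7→ice] = [5, 5, 5]
r1 m[sprk→φ0] = [1, 1, 1]
r1 m[sprk→φ1] = [1, 1, 1]
r1 m[sprk→φ2] = [1, 1, 1]
r1 m[sprk→φ3] = [1, 1, 1]
r1 m[slip→φ0] = [1, 1, 1]
r1 m[slip→φ5] = [1, 1, 1]
r1 m[wet→φ1] = [1, 1, 1]
r1 m[wet→φ4] = [1, 1, 1]
r1 m[ice→φ1] = [1, 1, 1]
r1 m[ice→φ7] = [1, 1, 1]
r1 m[fog→φ2] = [1, 1, 1]
r1 m[fog→φ6] = [1, 1, 1]
r2 m[φ0→sprk] = [7, 9, 7]
r2 m[φ0→slip] = [9, 6, 5]
r2 m[φ1→sprk] = [9, 9, 9]
r2 m[φ1→wet] = [9, 9, 9]
r2 m[φ1→ice] = [9, 9, 9]
r2 m[φ2→sprk] = [8, 7, 9]
r2 m[φ2→fog] = [9, 7, 8]
r2 m[φ3→sprk] = [1, 2, 4]
r2 m[φ4→wet] = [8, 8, 1]
r2 m[φ5→slip] = [7, 4, 7]
r2 m[φ6→fog] = [1, 8, 6]
r2 m[φ7→ice] = [5, 5, 5]
r2 m[sprk→φ0] = [72, 126, 324]
r2 m[sprk→φ1] = [56, 126, 252]
r2 m[sprk→φ2] = [63, 162, 252]
r2 m[sprk→φ3] = [504, 567, 567]
r2 m[slip→φ0] = [7, 4, 7]
r2 m[slip→φ5] = [9, 6, 5]
r2 m[wet→φ1] = [8, 8, 1]
r2 m[wet→φ4] = [9, 9, 9]
r2 m[ice→φ1] = [5, 5, 5]
r2 m[ice→φ7] = [9, 9, 9]
r2 m[fog→φ2] = [1, 8, 6]
r2 m[fog→φ6] = [9, 7, 8]
r3 m[φ0→sprk] = [49, 63, 49]
r3 m[φ0→slip] = [2268, 972, 1296]
r3 m[φ1→sprk] = [280, 360, 360]
r3 m[φ1→wet] = [11340, 6300, 11340]
r3 m[φ1→ice] = [18144, 9072, 14112]
r3 m[φ2→sprk] = [48, 56, 56]
r3 m[φ2→fog] = [2268, 1764, 504]
r3 m[φ3→sprk] = [1, 2, 4]
r3 m[φ4→wet] = [8, 8, 1]
r3 m[φ5→slip] = [7, 4, 7]
r3 m[φ6→fog] = [1, 8, 6]
r3 m[φ7→ice] = [5, 5, 5]
r3 m[sprk→φ0] = [72, 126, 324]
r3 m[sprk→φ1] = [56, 126, 252]
r3 m[sprk→φ2] = [63, 162, 252]
r3 m[sprk→φ3] = [504, 567, 567]
r3 m[slip→φ0] = [7, 4, 7]
r3 m[slip→φ5] = [9, 6, 5]
r3 m[wet→φ1] = [8, 8, 1]
r3 m[wet→φ4] = [9, 9, 9]
r3 m[ice→φ1] = [5, 5, 5]
r3 m[ice→φ7] = [9, 9, 9]
r3 m[fog→φ2] = [1, 8, 6]
r3 m[fog→φ6] = [9, 7, 8]
r4 m[φ0→sprk] = [49, 63, 49]
r4 m[φ0→slip] = [2268, 972, 1296]
r4 m[φ1→sprk] = [280, 360, 360]
r4 m[φ1→wet] = [11340, 6300, 11340]
r4 m[φ1→ice] = [18144, 9072, 14112]
r4 m[φ2→sprk] = [48, 56, 56]
r4 m[φ2→fog] = [2268, 1764, 504]
r4 m[φ3→sprk] = [1, 2, 4]
r4 m[φ4→wet] = [8, 8, 1]
r4 m[φ5→slip] = [7, 4, 7]
r4 m[φ6→fog] = [1, 8, 6]
r4 m[φ7→ice] = [5, 5, 5]
r4 m[sprk→φ0] = [13440, 40320, 80640]
r4 m[sprk→φ1] = [2352, 7056, 10976]
r4 m[sprk→φ2] = [13720, 45360, 70560]
r4 m[sprk→φ3] = [658560, 1270080, 987840]
r4 m[slip→φ0] = [7, 4, 7]
r4 m[slip→φ5] = [2268, 972, 1296]
r4 m[wet→φ1] = [8, 8, 1]
r4 m[wet→φ4] = [11340, 6300, 11340]
r4 m[ice→φ1] = [5, 5, 5]
r4 m[ice→φ7] = [18144, 9072, 14112]
r4 m[fog→φ2] = [1, 8, 6]
r4 m[fog→φ6] = [2268, 1764, 504]
r5 m[φ0→sprk] = [49, 63, 49]
r5 m[φ0→slip] = [564480, 241920, 322560]
r5 m[φ1→sprk] = [280, 360, 360]
r5 m[φ1→wet] = [493920, 317520, 493920]
r5 m[φ1→ice] = [790272, 508032, 614656]
r5 m[φ2→sprk] = [48, 56, 56]
r5 m[φ2→fog] = [635040, 493920, 141120]
r5 m[φ3→sprk] = [1, 2, 4]
r5 m[φ4→wet] = [8, 8, 1]
r5 m[φ5→slip] = [7, 4, 7]
r5 m[φ6→fog] = [1, 8, 6]
r5 m[φ7→ice] = [5, 5, 5]
r5 m[sprk→φ0] = [13440, 40320, 80640]
r5 m[sprk→φ1] = [2352, 7056, 10976]
r5 m[sprk→φ2] = [13720, 45360, 70560]
r5 m[sprk→φ3] = [658560, 1270080, 987840]
r5 m[slip→φ0] = [7, 4, 7]
r5 m[slip→φ5] = [2268, 972, 1296]
r5 m[wet→φ1] = [8, 8, 1]
r5 m[wet→φ4] = [11340, 6300, 11340]
r5 m[ice→φ1] = [5, 5, 5]
r5 m[ice→φ7] = [18144, 9072, 14112]
r5 m[fog→φ2] = [1, 8, 6]
r5 m[fog→φ6] = [2268, 1764, 504]
r6 m[φ0→sprk] = [49, 63, 49]
r6 m[φ0→slip] = [564480, 241920, 322560]
r6 m[φ1→sprk] = [280, 360, 360]
r6 m[φ1→wet] = [493920, 317520, 493920]
r6 m[φ1→ice] = [790272, 508032, 614656]
r6 m[φ2→sprk] = [48, 56, 56]
r6 m[φ2→fog] = [635040, 493920, 141120]
r6 m[φ3→sprk] = [1, 2, 4]
r6 m[φ4→wet] = [8, 8, 1]
r6 m[φ5→slip] = [7, 4, 7]
r6 m[φ6→fog] = [1, 8, 6]
r6 m[φ7→ice] = [5, 5, 5]
r6 m[sprk→φ0] = [13440, 40320, 80640]
r6 m[sprk→φ1] = [2352, 7056, 10976]
r6 m[sprk→φ2] = [13720, 45360, 70560]
r6 m[sprk→φ3] = [658560, 1270080, 987840]
r6 m[slip→φ0] = [7, 4, 7]
r6 m[slip→φ5] = [564480, 241920, 322560]
r6 m[wet→φ1] = [8, 8, 1]
r6 m[wet→φ4] = [493920, 317520, 493920]
r6 m[ice→φ1] = [5, 5, 5]
r6 m[ice→φ7] = [790272, 508032, 614656]
r6 m[fog→φ2] = [1, 8, 6]
r6 m[fog→φ6] = [635040, 493920, 141120]
r7 m[φ0→sprk] = [49, 63, 49]
r7 m[φ0→slip] = [564480, 241920, 322560]
r7 m[φ1→sprk] = [280, 360, 360]
r7 m[φ1→wet] = [493920, 317520, 493920]
r7 m[φ1→ice] = [790272, 508032, 614656]
r7 m[φ2→sprk] = [48, 56, 56]
r7 m[φ2→fog] = [635040, 493920, 141120]
r7 m[φ3→sprk] = [1, 2, 4]
r7 m[φ4→wet] = [8, 8, 1]
r7 m[φ5→slip] = [7, 4, 7]
r7 m[φ6→fog] = [1, 8, 6]
r7 m[φ7→ice] = [5, 5, 5]
r7 m[sprk→φ0] = [13440, 40320, 80640]
r7 m[sprk→φ1] = [2352, 7056, 10976]
r7 m[sprk→φ2] = [13720, 45360, 70560]
r7 m[sprk→φ3] = [658560, 1270080, 987840]
r7 m[slip→φ0] = [7, 4, 7]
r7 m[slip→φ5] = [564480, 241920, 322560]
r7 m[wet→φ1] = [8, 8, 1]
r7 m[wet→φ4] = [493920, 317520, 493920]
r7 m[ice→φ1] = [5, 5, 5]
r7 m[ice→φ7] = [790272, 508032, 614656]
r7 m[fog→φ2] = [1, 8, 6]
r7 m[fog→φ6] = [635040, 493920, 141120]
fixed point reached at round 7
traceback from sprk: (sprk=2, slip=0, wet=0, ice=0, fog=1), score=3951360

assignment: (sprk=2, slip=0, wet=0, ice=0, fog=1); score = 3951360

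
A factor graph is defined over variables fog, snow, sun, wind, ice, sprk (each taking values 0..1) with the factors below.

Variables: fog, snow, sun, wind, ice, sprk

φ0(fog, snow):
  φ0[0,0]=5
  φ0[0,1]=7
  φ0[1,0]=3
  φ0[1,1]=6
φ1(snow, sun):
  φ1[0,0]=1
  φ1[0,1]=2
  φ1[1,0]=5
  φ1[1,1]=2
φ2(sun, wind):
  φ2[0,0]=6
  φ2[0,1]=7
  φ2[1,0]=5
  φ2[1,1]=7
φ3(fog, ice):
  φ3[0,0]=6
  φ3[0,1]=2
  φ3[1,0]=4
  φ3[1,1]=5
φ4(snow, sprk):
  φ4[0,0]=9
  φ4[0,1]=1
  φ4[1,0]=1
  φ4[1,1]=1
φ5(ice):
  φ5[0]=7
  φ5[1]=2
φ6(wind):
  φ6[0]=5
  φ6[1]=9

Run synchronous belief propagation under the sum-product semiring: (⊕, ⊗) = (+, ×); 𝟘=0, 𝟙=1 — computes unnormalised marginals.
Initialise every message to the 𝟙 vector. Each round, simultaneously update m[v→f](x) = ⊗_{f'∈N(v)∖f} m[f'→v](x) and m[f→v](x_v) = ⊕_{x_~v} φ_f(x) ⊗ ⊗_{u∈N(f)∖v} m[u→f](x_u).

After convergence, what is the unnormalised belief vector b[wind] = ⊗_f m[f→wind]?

b[wind] = [495200, 1135260]

init: all messages = 𝟙 over 2 values
r1 m[φ0→fog] = [12, 9]
r1 m[φ0→snow] = [8, 13]
r1 m[φ1→snow] = [3, 7]
r1 m[φ1→sun] = [6, 4]
r1 m[φ2→sun] = [13, 12]
r1 m[φ2→wind] = [11, 14]
r1 m[φ3→fog] = [8, 9]
r1 m[φ3→ice] = [10, 7]
r1 m[φ4→snow] = [10, 2]
r1 m[φ4→sprk] = [10, 2]
r1 m[φ5→ice] = [7, 2]
r1 m[φ6→wind] = [5, 9]
r1 m[fog→φ0] = [1, 1]
r1 m[fog→φ3] = [1, 1]
r1 m[snow→φ0] = [1, 1]
r1 m[snow→φ1] = [1, 1]
r1 m[snow→φ4] = [1, 1]
r1 m[sun→φ1] = [1, 1]
r1 m[sun→φ2] = [1, 1]
r1 m[wind→φ2] = [1, 1]
r1 m[wind→φ6] = [1, 1]
r1 m[ice→φ3] = [1, 1]
r1 m[ice→φ5] = [1, 1]
r1 m[sprk→φ4] = [1, 1]
r2 m[φ0→fog] = [12, 9]
r2 m[φ0→snow] = [8, 13]
r2 m[φ1→snow] = [3, 7]
r2 m[φ1→sun] = [6, 4]
r2 m[φ2→sun] = [13, 12]
r2 m[φ2→wind] = [11, 14]
r2 m[φ3→fog] = [8, 9]
r2 m[φ3→ice] = [10, 7]
r2 m[φ4→snow] = [10, 2]
r2 m[φ4→sprk] = [10, 2]
r2 m[φ5→ice] = [7, 2]
r2 m[φ6→wind] = [5, 9]
r2 m[fog→φ0] = [8, 9]
r2 m[fog→φ3] = [12, 9]
r2 m[snow→φ0] = [30, 14]
r2 m[snow→φ1] = [80, 26]
r2 m[snow→φ4] = [24, 91]
r2 m[sun→φ1] = [13, 12]
r2 m[sun→φ2] = [6, 4]
r2 m[wind→φ2] = [5, 9]
r2 m[wind→φ6] = [11, 14]
r2 m[ice→φ3] = [7, 2]
r2 m[ice→φ5] = [10, 7]
r2 m[sprk→φ4] = [1, 1]
r3 m[φ0→fog] = [248, 174]
r3 m[φ0→snow] = [67, 110]
r3 m[φ1→snow] = [37, 89]
r3 m[φ1→sun] = [210, 212]
r3 m[φ2→sun] = [93, 88]
r3 m[φ2→wind] = [56, 70]
r3 m[φ3→fog] = [46, 38]
r3 m[φ3→ice] = [108, 69]
r3 m[φ4→snow] = [10, 2]
r3 m[φ4→sprk] = [307, 115]
r3 m[φ5→ice] = [7, 2]
r3 m[φ6→wind] = [5, 9]
r3 m[fog→φ0] = [8, 9]
r3 m[fog→φ3] = [12, 9]
r3 m[snow→φ0] = [30, 14]
r3 m[snow→φ1] = [80, 26]
r3 m[snow→φ4] = [24, 91]
r3 m[sun→φ1] = [13, 12]
r3 m[sun→φ2] = [6, 4]
r3 m[wind→φ2] = [5, 9]
r3 m[wind→φ6] = [11, 14]
r3 m[ice→φ3] = [7, 2]
r3 m[ice→φ5] = [10, 7]
r3 m[sprk→φ4] = [1, 1]
r4 m[φ0→fog] = [248, 174]
r4 m[φ0→snow] = [67, 110]
r4 m[φ1→snow] = [37, 89]
r4 m[φ1→sun] = [210, 212]
r4 m[φ2→sun] = [93, 88]
r4 m[φ2→wind] = [56, 70]
r4 m[φ3→fog] = [46, 38]
r4 m[φ3→ice] = [108, 69]
r4 m[φ4→snow] = [10, 2]
r4 m[φ4→sprk] = [307, 115]
r4 m[φ5→ice] = [7, 2]
r4 m[φ6→wind] = [5, 9]
r4 m[fog→φ0] = [46, 38]
r4 m[fog→φ3] = [248, 174]
r4 m[snow→φ0] = [370, 178]
r4 m[snow→φ1] = [670, 220]
r4 m[snow→φ4] = [2479, 9790]
r4 m[sun→φ1] = [93, 88]
r4 m[sun→φ2] = [210, 212]
r4 m[wind→φ2] = [5, 9]
r4 m[wind→φ6] = [56, 70]
r4 m[ice→φ3] = [7, 2]
r4 m[ice→φ5] = [108, 69]
r4 m[sprk→φ4] = [1, 1]
r5 m[φ0→fog] = [3096, 2178]
r5 m[φ0→snow] = [344, 550]
r5 m[φ1→snow] = [269, 641]
r5 m[φ1→sun] = [1770, 1780]
r5 m[φ2→sun] = [93, 88]
r5 m[φ2→wind] = [2320, 2954]
r5 m[φ3→fog] = [46, 38]
r5 m[φ3→ice] = [2184, 1366]
r5 m[φ4→snow] = [10, 2]
r5 m[φ4→sprk] = [32101, 12269]
r5 m[φ5→ice] = [7, 2]
r5 m[φ6→wind] = [5, 9]
r5 m[fog→φ0] = [46, 38]
r5 m[fog→φ3] = [248, 174]
r5 m[snow→φ0] = [370, 178]
r5 m[snow→φ1] = [670, 220]
r5 m[snow→φ4] = [2479, 9790]
r5 m[sun→φ1] = [93, 88]
r5 m[sun→φ2] = [210, 212]
r5 m[wind→φ2] = [5, 9]
r5 m[wind→φ6] = [56, 70]
r5 m[ice→φ3] = [7, 2]
r5 m[ice→φ5] = [108, 69]
r5 m[sprk→φ4] = [1, 1]
r6 m[φ0→fog] = [3096, 2178]
r6 m[φ0→snow] = [344, 550]
r6 m[φ1→snow] = [269, 641]
r6 m[φ1→sun] = [1770, 1780]
r6 m[φ2→sun] = [93, 88]
r6 m[φ2→wind] = [2320, 2954]
r6 m[φ3→fog] = [46, 38]
r6 m[φ3→ice] = [2184, 1366]
r6 m[φ4→snow] = [10, 2]
r6 m[φ4→sprk] = [32101, 12269]
r6 m[φ5→ice] = [7, 2]
r6 m[φ6→wind] = [5, 9]
r6 m[fog→φ0] = [46, 38]
r6 m[fog→φ3] = [3096, 2178]
r6 m[snow→φ0] = [2690, 1282]
r6 m[snow→φ1] = [3440, 1100]
r6 m[snow→φ4] = [92536, 352550]
r6 m[sun→φ1] = [93, 88]
r6 m[sun→φ2] = [1770, 1780]
r6 m[wind→φ2] = [5, 9]
r6 m[wind→φ6] = [2320, 2954]
r6 m[ice→φ3] = [7, 2]
r6 m[ice→φ5] = [2184, 1366]
r6 m[sprk→φ4] = [1, 1]
r7 m[φ0→fog] = [22424, 15762]
r7 m[φ0→snow] = [344, 550]
r7 m[φ1→snow] = [269, 641]
r7 m[φ1→sun] = [8940, 9080]
r7 m[φ2→sun] = [93, 88]
r7 m[φ2→wind] = [19520, 24850]
r7 m[φ3→fog] = [46, 38]
r7 m[φ3→ice] = [27288, 17082]
r7 m[φ4→snow] = [10, 2]
r7 m[φ4→sprk] = [1185374, 445086]
r7 m[φ5→ice] = [7, 2]
r7 m[φ6→wind] = [5, 9]
r7 m[fog→φ0] = [46, 38]
r7 m[fog→φ3] = [3096, 2178]
r7 m[snow→φ0] = [2690, 1282]
r7 m[snow→φ1] = [3440, 1100]
r7 m[snow→φ4] = [92536, 352550]
r7 m[sun→φ1] = [93, 88]
r7 m[sun→φ2] = [1770, 1780]
r7 m[wind→φ2] = [5, 9]
r7 m[wind→φ6] = [2320, 2954]
r7 m[ice→φ3] = [7, 2]
r7 m[ice→φ5] = [2184, 1366]
r7 m[sprk→φ4] = [1, 1]
r8 m[φ0→fog] = [22424, 15762]
r8 m[φ0→snow] = [344, 550]
r8 m[φ1→snow] = [269, 641]
r8 m[φ1→sun] = [8940, 9080]
r8 m[φ2→sun] = [93, 88]
r8 m[φ2→wind] = [19520, 24850]
r8 m[φ3→fog] = [46, 38]
r8 m[φ3→ice] = [27288, 17082]
r8 m[φ4→snow] = [10, 2]
r8 m[φ4→sprk] = [1185374, 445086]
r8 m[φ5→ice] = [7, 2]
r8 m[φ6→wind] = [5, 9]
r8 m[fog→φ0] = [46, 38]
r8 m[fog→φ3] = [22424, 15762]
r8 m[snow→φ0] = [2690, 1282]
r8 m[snow→φ1] = [3440, 1100]
r8 m[snow→φ4] = [92536, 352550]
r8 m[sun→φ1] = [93, 88]
r8 m[sun→φ2] = [8940, 9080]
r8 m[wind→φ2] = [5, 9]
r8 m[wind→φ6] = [19520, 24850]
r8 m[ice→φ3] = [7, 2]
r8 m[ice→φ5] = [27288, 17082]
r8 m[sprk→φ4] = [1, 1]
r9 m[φ0→fog] = [22424, 15762]
r9 m[φ0→snow] = [344, 550]
r9 m[φ1→snow] = [269, 641]
r9 m[φ1→sun] = [8940, 9080]
r9 m[φ2→sun] = [93, 88]
r9 m[φ2→wind] = [99040, 126140]
r9 m[φ3→fog] = [46, 38]
r9 m[φ3→ice] = [197592, 123658]
r9 m[φ4→snow] = [10, 2]
r9 m[φ4→sprk] = [1185374, 445086]
r9 m[φ5→ice] = [7, 2]
r9 m[φ6→wind] = [5, 9]
r9 m[fog→φ0] = [46, 38]
r9 m[fog→φ3] = [22424, 15762]
r9 m[snow→φ0] = [2690, 1282]
r9 m[snow→φ1] = [3440, 1100]
r9 m[snow→φ4] = [92536, 352550]
r9 m[sun→φ1] = [93, 88]
r9 m[sun→φ2] = [8940, 9080]
r9 m[wind→φ2] = [5, 9]
r9 m[wind→φ6] = [19520, 24850]
r9 m[ice→φ3] = [7, 2]
r9 m[ice→φ5] = [27288, 17082]
r9 m[sprk→φ4] = [1, 1]
r10 m[φ0→fog] = [22424, 15762]
r10 m[φ0→snow] = [344, 550]
r10 m[φ1→snow] = [269, 641]
r10 m[φ1→sun] = [8940, 9080]
r10 m[φ2→sun] = [93, 88]
r10 m[φ2→wind] = [99040, 126140]
r10 m[φ3→fog] = [46, 38]
r10 m[φ3→ice] = [197592, 123658]
r10 m[φ4→snow] = [10, 2]
r10 m[φ4→sprk] = [1185374, 445086]
r10 m[φ5→ice] = [7, 2]
r10 m[φ6→wind] = [5, 9]
r10 m[fog→φ0] = [46, 38]
r10 m[fog→φ3] = [22424, 15762]
r10 m[snow→φ0] = [2690, 1282]
r10 m[snow→φ1] = [3440, 1100]
r10 m[snow→φ4] = [92536, 352550]
r10 m[sun→φ1] = [93, 88]
r10 m[sun→φ2] = [8940, 9080]
r10 m[wind→φ2] = [5, 9]
r10 m[wind→φ6] = [99040, 126140]
r10 m[ice→φ3] = [7, 2]
r10 m[ice→φ5] = [197592, 123658]
r10 m[sprk→φ4] = [1, 1]
r11 m[φ0→fog] = [22424, 15762]
r11 m[φ0→snow] = [344, 550]
r11 m[φ1→snow] = [269, 641]
r11 m[φ1→sun] = [8940, 9080]
r11 m[φ2→sun] = [93, 88]
r11 m[φ2→wind] = [99040, 126140]
r11 m[φ3→fog] = [46, 38]
r11 m[φ3→ice] = [197592, 123658]
r11 m[φ4→snow] = [10, 2]
r11 m[φ4→sprk] = [1185374, 445086]
r11 m[φ5→ice] = [7, 2]
r11 m[φ6→wind] = [5, 9]
r11 m[fog→φ0] = [46, 38]
r11 m[fog→φ3] = [22424, 15762]
r11 m[snow→φ0] = [2690, 1282]
r11 m[snow→φ1] = [3440, 1100]
r11 m[snow→φ4] = [92536, 352550]
r11 m[sun→φ1] = [93, 88]
r11 m[sun→φ2] = [8940, 9080]
r11 m[wind→φ2] = [5, 9]
r11 m[wind→φ6] = [99040, 126140]
r11 m[ice→φ3] = [7, 2]
r11 m[ice→φ5] = [197592, 123658]
r11 m[sprk→φ4] = [1, 1]
fixed point reached at round 11
b[wind] = ⊗ incoming = [495200, 1135260]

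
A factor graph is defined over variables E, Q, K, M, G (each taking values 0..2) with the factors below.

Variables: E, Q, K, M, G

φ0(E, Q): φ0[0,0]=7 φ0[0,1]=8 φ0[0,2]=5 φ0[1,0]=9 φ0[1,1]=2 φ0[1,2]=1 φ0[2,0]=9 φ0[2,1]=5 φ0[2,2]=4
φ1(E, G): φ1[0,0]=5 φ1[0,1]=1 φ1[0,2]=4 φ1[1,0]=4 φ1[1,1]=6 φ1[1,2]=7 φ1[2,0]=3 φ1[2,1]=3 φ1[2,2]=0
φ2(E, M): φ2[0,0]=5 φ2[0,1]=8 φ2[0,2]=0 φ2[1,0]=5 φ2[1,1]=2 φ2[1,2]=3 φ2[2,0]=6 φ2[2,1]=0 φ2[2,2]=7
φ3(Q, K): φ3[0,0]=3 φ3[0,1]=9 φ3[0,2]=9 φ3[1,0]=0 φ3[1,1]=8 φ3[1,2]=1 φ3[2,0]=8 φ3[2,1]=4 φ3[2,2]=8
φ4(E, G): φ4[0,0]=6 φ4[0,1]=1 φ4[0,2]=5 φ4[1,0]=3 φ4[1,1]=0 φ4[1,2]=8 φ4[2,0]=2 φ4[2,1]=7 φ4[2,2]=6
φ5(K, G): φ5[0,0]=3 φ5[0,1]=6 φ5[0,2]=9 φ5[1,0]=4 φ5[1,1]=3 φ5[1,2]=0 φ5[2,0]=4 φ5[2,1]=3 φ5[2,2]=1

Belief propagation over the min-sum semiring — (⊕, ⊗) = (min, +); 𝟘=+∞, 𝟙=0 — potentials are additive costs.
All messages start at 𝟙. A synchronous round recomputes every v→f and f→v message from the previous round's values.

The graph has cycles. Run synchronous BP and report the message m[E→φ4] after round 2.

message @ round 2 = [6, 7, 4]

init: all messages = 𝟙 over 3 values
r1 m[φ0→E] = [5, 1, 4]
r1 m[φ0→Q] = [7, 2, 1]
r1 m[φ1→E] = [1, 4, 0]
r1 m[φ1→G] = [3, 1, 0]
r1 m[φ2→E] = [0, 2, 0]
r1 m[φ2→M] = [5, 0, 0]
r1 m[φ3→Q] = [3, 0, 4]
r1 m[φ3→K] = [0, 4, 1]
r1 m[φ4→E] = [1, 0, 2]
r1 m[φ4→G] = [2, 0, 5]
r1 m[φ5→K] = [3, 0, 1]
r1 m[φ5→G] = [3, 3, 0]
r1 m[E→φ0] = [0, 0, 0]
r1 m[E→φ1] = [0, 0, 0]
r1 m[E→φ2] = [0, 0, 0]
r1 m[E→φ4] = [0, 0, 0]
r1 m[Q→φ0] = [0, 0, 0]
r1 m[Q→φ3] = [0, 0, 0]
r1 m[K→φ3] = [0, 0, 0]
r1 m[K→φ5] = [0, 0, 0]
r1 m[M→φ2] = [0, 0, 0]
r1 m[G→φ1] = [0, 0, 0]
r1 m[G→φ4] = [0, 0, 0]
r1 m[G→φ5] = [0, 0, 0]
r2 m[φ0→E] = [5, 1, 4]
r2 m[φ0→Q] = [7, 2, 1]
r2 m[φ1→E] = [1, 4, 0]
r2 m[φ1→G] = [3, 1, 0]
r2 m[φ2→E] = [0, 2, 0]
r2 m[φ2→M] = [5, 0, 0]
r2 m[φ3→Q] = [3, 0, 4]
r2 m[φ3→K] = [0, 4, 1]
r2 m[φ4→E] = [1, 0, 2]
r2 m[φ4→G] = [2, 0, 5]
r2 m[φ5→K] = [3, 0, 1]
r2 m[φ5→G] = [3, 3, 0]
r2 m[E→φ0] = [2, 6, 2]
r2 m[E→φ1] = [6, 3, 6]
r2 m[E→φ2] = [7, 5, 6]
r2 m[E→φ4] = [6, 7, 4]
r2 m[Q→φ0] = [3, 0, 4]
r2 m[Q→φ3] = [7, 2, 1]
r2 m[K→φ3] = [3, 0, 1]
r2 m[K→φ5] = [0, 4, 1]
r2 m[M→φ2] = [0, 0, 0]
r2 m[G→φ1] = [5, 3, 5]
r2 m[G→φ4] = [6, 4, 0]
r2 m[G→φ5] = [5, 1, 5]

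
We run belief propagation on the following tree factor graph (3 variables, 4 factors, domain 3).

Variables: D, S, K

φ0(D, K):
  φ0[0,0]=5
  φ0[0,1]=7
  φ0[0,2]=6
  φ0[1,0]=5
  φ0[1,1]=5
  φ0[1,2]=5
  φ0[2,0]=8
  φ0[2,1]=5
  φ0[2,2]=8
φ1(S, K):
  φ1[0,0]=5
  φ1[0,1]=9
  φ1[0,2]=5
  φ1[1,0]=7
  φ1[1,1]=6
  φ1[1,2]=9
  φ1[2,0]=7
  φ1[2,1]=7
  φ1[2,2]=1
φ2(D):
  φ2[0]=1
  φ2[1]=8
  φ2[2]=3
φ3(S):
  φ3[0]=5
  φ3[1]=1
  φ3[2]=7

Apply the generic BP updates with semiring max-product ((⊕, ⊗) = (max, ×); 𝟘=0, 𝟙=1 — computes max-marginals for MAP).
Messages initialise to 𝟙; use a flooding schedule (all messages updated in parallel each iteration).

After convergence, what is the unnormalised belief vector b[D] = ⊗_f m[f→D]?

b[D] = [343, 1960, 1176]

init: all messages = 𝟙 over 3 values
r1 m[φ0→D] = [7, 5, 8]
r1 m[φ0→K] = [8, 7, 8]
r1 m[φ1→S] = [9, 9, 7]
r1 m[φ1→K] = [7, 9, 9]
r1 m[φ2→D] = [1, 8, 3]
r1 m[φ3→S] = [5, 1, 7]
r1 m[D→φ0] = [1, 1, 1]
r1 m[D→φ2] = [1, 1, 1]
r1 m[S→φ1] = [1, 1, 1]
r1 m[S→φ3] = [1, 1, 1]
r1 m[K→φ0] = [1, 1, 1]
r1 m[K→φ1] = [1, 1, 1]
r2 m[φ0→D] = [7, 5, 8]
r2 m[φ0→K] = [8, 7, 8]
r2 m[φ1→S] = [9, 9, 7]
r2 m[φ1→K] = [7, 9, 9]
r2 m[φ2→D] = [1, 8, 3]
r2 m[φ3→S] = [5, 1, 7]
r2 m[D→φ0] = [1, 8, 3]
r2 m[D→φ2] = [7, 5, 8]
r2 m[S→φ1] = [5, 1, 7]
r2 m[S→φ3] = [9, 9, 7]
r2 m[K→φ0] = [7, 9, 9]
r2 m[K→φ1] = [8, 7, 8]
r3 m[φ0→D] = [63, 45, 72]
r3 m[φ0→K] = [40, 40, 40]
r3 m[φ1→S] = [63, 72, 56]
r3 m[φ1→K] = [49, 49, 25]
r3 m[φ2→D] = [1, 8, 3]
r3 m[φ3→S] = [5, 1, 7]
r3 m[D→φ0] = [1, 8, 3]
r3 m[D→φ2] = [7, 5, 8]
r3 m[S→φ1] = [5, 1, 7]
r3 m[S→φ3] = [9, 9, 7]
r3 m[K→φ0] = [7, 9, 9]
r3 m[K→φ1] = [8, 7, 8]
r4 m[φ0→D] = [63, 45, 72]
r4 m[φ0→K] = [40, 40, 40]
r4 m[φ1→S] = [63, 72, 56]
r4 m[φ1→K] = [49, 49, 25]
r4 m[φ2→D] = [1, 8, 3]
r4 m[φ3→S] = [5, 1, 7]
r4 m[D→φ0] = [1, 8, 3]
r4 m[D→φ2] = [63, 45, 72]
r4 m[S→φ1] = [5, 1, 7]
r4 m[S→φ3] = [63, 72, 56]
r4 m[K→φ0] = [49, 49, 25]
r4 m[K→φ1] = [40, 40, 40]
r5 m[φ0→D] = [343, 245, 392]
r5 m[φ0→K] = [40, 40, 40]
r5 m[φ1→S] = [360, 360, 280]
r5 m[φ1→K] = [49, 49, 25]
r5 m[φ2→D] = [1, 8, 3]
r5 m[φ3→S] = [5, 1, 7]
r5 m[D→φ0] = [1, 8, 3]
r5 m[D→φ2] = [63, 45, 72]
r5 m[S→φ1] = [5, 1, 7]
r5 m[S→φ3] = [63, 72, 56]
r5 m[K→φ0] = [49, 49, 25]
r5 m[K→φ1] = [40, 40, 40]
r6 m[φ0→D] = [343, 245, 392]
r6 m[φ0→K] = [40, 40, 40]
r6 m[φ1→S] = [360, 360, 280]
r6 m[φ1→K] = [49, 49, 25]
r6 m[φ2→D] = [1, 8, 3]
r6 m[φ3→S] = [5, 1, 7]
r6 m[D→φ0] = [1, 8, 3]
r6 m[D→φ2] = [343, 245, 392]
r6 m[S→φ1] = [5, 1, 7]
r6 m[S→φ3] = [360, 360, 280]
r6 m[K→φ0] = [49, 49, 25]
r6 m[K→φ1] = [40, 40, 40]
r7 m[φ0→D] = [343, 245, 392]
r7 m[φ0→K] = [40, 40, 40]
r7 m[φ1→S] = [360, 360, 280]
r7 m[φ1→K] = [49, 49, 25]
r7 m[φ2→D] = [1, 8, 3]
r7 m[φ3→S] = [5, 1, 7]
r7 m[D→φ0] = [1, 8, 3]
r7 m[D→φ2] = [343, 245, 392]
r7 m[S→φ1] = [5, 1, 7]
r7 m[S→φ3] = [360, 360, 280]
r7 m[K→φ0] = [49, 49, 25]
r7 m[K→φ1] = [40, 40, 40]
fixed point reached at round 7
b[D] = ⊗ incoming = [343, 1960, 1176]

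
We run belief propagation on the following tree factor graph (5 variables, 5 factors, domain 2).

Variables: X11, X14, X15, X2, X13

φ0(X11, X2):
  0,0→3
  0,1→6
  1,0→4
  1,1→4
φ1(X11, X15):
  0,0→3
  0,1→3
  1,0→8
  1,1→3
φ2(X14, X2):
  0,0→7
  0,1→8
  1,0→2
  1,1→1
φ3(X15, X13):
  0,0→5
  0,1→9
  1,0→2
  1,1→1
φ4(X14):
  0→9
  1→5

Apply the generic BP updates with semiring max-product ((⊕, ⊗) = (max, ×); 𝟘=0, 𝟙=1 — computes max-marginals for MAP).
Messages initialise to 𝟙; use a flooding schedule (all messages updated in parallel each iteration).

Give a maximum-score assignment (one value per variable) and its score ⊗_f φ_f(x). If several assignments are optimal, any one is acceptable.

assignment: (X11=1, X14=0, X15=0, X2=1, X13=1); score = 20736

init: all messages = 𝟙 over 2 values
r1 m[φ0→X11] = [6, 4]
r1 m[φ0→X2] = [4, 6]
r1 m[φ1→X11] = [3, 8]
r1 m[φ1→X15] = [8, 3]
r1 m[φ2→X14] = [8, 2]
r1 m[φ2→X2] = [7, 8]
r1 m[φ3→X15] = [9, 2]
r1 m[φ3→X13] = [5, 9]
r1 m[φ4→X14] = [9, 5]
r1 m[X11→φ0] = [1, 1]
r1 m[X11→φ1] = [1, 1]
r1 m[X14→φ2] = [1, 1]
r1 m[X14→φ4] = [1, 1]
r1 m[X15→φ1] = [1, 1]
r1 m[X15→φ3] = [1, 1]
r1 m[X2→φ0] = [1, 1]
r1 m[X2→φ2] = [1, 1]
r1 m[X13→φ3] = [1, 1]
r2 m[φ0→X11] = [6, 4]
r2 m[φ0→X2] = [4, 6]
r2 m[φ1→X11] = [3, 8]
r2 m[φ1→X15] = [8, 3]
r2 m[φ2→X14] = [8, 2]
r2 m[φ2→X2] = [7, 8]
r2 m[φ3→X15] = [9, 2]
r2 m[φ3→X13] = [5, 9]
r2 m[φ4→X14] = [9, 5]
r2 m[X11→φ0] = [3, 8]
r2 m[X11→φ1] = [6, 4]
r2 m[X14→φ2] = [9, 5]
r2 m[X14→φ4] = [8, 2]
r2 m[X15→φ1] = [9, 2]
r2 m[X15→φ3] = [8, 3]
r2 m[X2→φ0] = [7, 8]
r2 m[X2→φ2] = [4, 6]
r2 m[X13→φ3] = [1, 1]
r3 m[φ0→X11] = [48, 32]
r3 m[φ0→X2] = [32, 32]
r3 m[φ1→X11] = [27, 72]
r3 m[φ1→X15] = [32, 18]
r3 m[φ2→X14] = [48, 8]
r3 m[φ2→X2] = [63, 72]
r3 m[φ3→X15] = [9, 2]
r3 m[φ3→X13] = [40, 72]
r3 m[φ4→X14] = [9, 5]
r3 m[X11→φ0] = [3, 8]
r3 m[X11→φ1] = [6, 4]
r3 m[X14→φ2] = [9, 5]
r3 m[X14→φ4] = [8, 2]
r3 m[X15→φ1] = [9, 2]
r3 m[X15→φ3] = [8, 3]
r3 m[X2→φ0] = [7, 8]
r3 m[X2→φ2] = [4, 6]
r3 m[X13→φ3] = [1, 1]
r4 m[φ0→X11] = [48, 32]
r4 m[φ0→X2] = [32, 32]
r4 m[φ1→X11] = [27, 72]
r4 m[φ1→X15] = [32, 18]
r4 m[φ2→X14] = [48, 8]
r4 m[φ2→X2] = [63, 72]
r4 m[φ3→X15] = [9, 2]
r4 m[φ3→X13] = [40, 72]
r4 m[φ4→X14] = [9, 5]
r4 m[X11→φ0] = [27, 72]
r4 m[X11→φ1] = [48, 32]
r4 m[X14→φ2] = [9, 5]
r4 m[X14→φ4] = [48, 8]
r4 m[X15→φ1] = [9, 2]
r4 m[X15→φ3] = [32, 18]
r4 m[X2→φ0] = [63, 72]
r4 m[X2→φ2] = [32, 32]
r4 m[X13→φ3] = [1, 1]
r5 m[φ0→X11] = [432, 288]
r5 m[φ0→X2] = [288, 288]
r5 m[φ1→X11] = [27, 72]
r5 m[φ1→X15] = [256, 144]
r5 m[φ2→X14] = [256, 64]
r5 m[φ2→X2] = [63, 72]
r5 m[φ3→X15] = [9, 2]
r5 m[φ3→X13] = [160, 288]
r5 m[φ4→X14] = [9, 5]
r5 m[X11→φ0] = [27, 72]
r5 m[X11→φ1] = [48, 32]
r5 m[X14→φ2] = [9, 5]
r5 m[X14→φ4] = [48, 8]
r5 m[X15→φ1] = [9, 2]
r5 m[X15→φ3] = [32, 18]
r5 m[X2→φ0] = [63, 72]
r5 m[X2→φ2] = [32, 32]
r5 m[X13→φ3] = [1, 1]
r6 m[φ0→X11] = [432, 288]
r6 m[φ0→X2] = [288, 288]
r6 m[φ1→X11] = [27, 72]
r6 m[φ1→X15] = [256, 144]
r6 m[φ2→X14] = [256, 64]
r6 m[φ2→X2] = [63, 72]
r6 m[φ3→X15] = [9, 2]
r6 m[φ3→X13] = [160, 288]
r6 m[φ4→X14] = [9, 5]
r6 m[X11→φ0] = [27, 72]
r6 m[X11→φ1] = [432, 288]
r6 m[X14→φ2] = [9, 5]
r6 m[X14→φ4] = [256, 64]
r6 m[X15→φ1] = [9, 2]
r6 m[X15→φ3] = [256, 144]
r6 m[X2→φ0] = [63, 72]
r6 m[X2→φ2] = [288, 288]
r6 m[X13→φ3] = [1, 1]
r7 m[φ0→X11] = [432, 288]
r7 m[φ0→X2] = [288, 288]
r7 m[φ1→X11] = [27, 72]
r7 m[φ1→X15] = [2304, 1296]
r7 m[φ2→X14] = [2304, 576]
r7 m[φ2→X2] = [63, 72]
r7 m[φ3→X15] = [9, 2]
r7 m[φ3→X13] = [1280, 2304]
r7 m[φ4→X14] = [9, 5]
r7 m[X11→φ0] = [27, 72]
r7 m[X11→φ1] = [432, 288]
r7 m[X14→φ2] = [9, 5]
r7 m[X14→φ4] = [256, 64]
r7 m[X15→φ1] = [9, 2]
r7 m[X15→φ3] = [256, 144]
r7 m[X2→φ0] = [63, 72]
r7 m[X2→φ2] = [288, 288]
r7 m[X13→φ3] = [1, 1]
r8 m[φ0→X11] = [432, 288]
r8 m[φ0→X2] = [288, 288]
r8 m[φ1→X11] = [27, 72]
r8 m[φ1→X15] = [2304, 1296]
r8 m[φ2→X14] = [2304, 576]
r8 m[φ2→X2] = [63, 72]
r8 m[φ3→X15] = [9, 2]
r8 m[φ3→X13] = [1280, 2304]
r8 m[φ4→X14] = [9, 5]
r8 m[X11→φ0] = [27, 72]
r8 m[X11→φ1] = [432, 288]
r8 m[X14→φ2] = [9, 5]
r8 m[X14→φ4] = [2304, 576]
r8 m[X15→φ1] = [9, 2]
r8 m[X15→φ3] = [2304, 1296]
r8 m[X2→φ0] = [63, 72]
r8 m[X2→φ2] = [288, 288]
r8 m[X13→φ3] = [1, 1]
r9 m[φ0→X11] = [432, 288]
r9 m[φ0→X2] = [288, 288]
r9 m[φ1→X11] = [27, 72]
r9 m[φ1→X15] = [2304, 1296]
r9 m[φ2→X14] = [2304, 576]
r9 m[φ2→X2] = [63, 72]
r9 m[φ3→X15] = [9, 2]
r9 m[φ3→X13] = [11520, 20736]
r9 m[φ4→X14] = [9, 5]
r9 m[X11→φ0] = [27, 72]
r9 m[X11→φ1] = [432, 288]
r9 m[X14→φ2] = [9, 5]
r9 m[X14→φ4] = [2304, 576]
r9 m[X15→φ1] = [9, 2]
r9 m[X15→φ3] = [2304, 1296]
r9 m[X2→φ0] = [63, 72]
r9 m[X2→φ2] = [288, 288]
r9 m[X13→φ3] = [1, 1]
r10 m[φ0→X11] = [432, 288]
r10 m[φ0→X2] = [288, 288]
r10 m[φ1→X11] = [27, 72]
r10 m[φ1→X15] = [2304, 1296]
r10 m[φ2→X14] = [2304, 576]
r10 m[φ2→X2] = [63, 72]
r10 m[φ3→X15] = [9, 2]
r10 m[φ3→X13] = [11520, 20736]
r10 m[φ4→X14] = [9, 5]
r10 m[X11→φ0] = [27, 72]
r10 m[X11→φ1] = [432, 288]
r10 m[X14→φ2] = [9, 5]
r10 m[X14→φ4] = [2304, 576]
r10 m[X15→φ1] = [9, 2]
r10 m[X15→φ3] = [2304, 1296]
r10 m[X2→φ0] = [63, 72]
r10 m[X2→φ2] = [288, 288]
r10 m[X13→φ3] = [1, 1]
fixed point reached at round 10
traceback from X11: (X11=1, X14=0, X15=0, X2=1, X13=1), score=20736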